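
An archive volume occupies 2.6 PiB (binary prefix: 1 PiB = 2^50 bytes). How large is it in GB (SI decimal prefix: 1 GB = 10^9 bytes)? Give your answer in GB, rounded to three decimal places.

2,927,339.758 GB

2.6 PiB × 1,125,899,906,842,624 bytes/PiB = 2,927,339,757,790,822.4 bytes
1 GB = 1,000,000,000 bytes
2,927,339,757,790,822.4 / 1,000,000,000 = 2,927,339.758 GB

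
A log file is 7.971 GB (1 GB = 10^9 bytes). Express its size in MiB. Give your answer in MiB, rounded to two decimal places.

7,601.74 MiB

7.971 GB × 1,000,000,000 bytes/GB = 7,971,000,000 bytes
1 MiB = 2^20 bytes = 1,048,576 bytes
7,971,000,000 / 1,048,576 = 7,601.74 MiB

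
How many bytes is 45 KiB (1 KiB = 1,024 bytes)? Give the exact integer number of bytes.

46,080 bytes

45 × 1,024 = 46,080 bytes  (1 KiB = 2^10 bytes)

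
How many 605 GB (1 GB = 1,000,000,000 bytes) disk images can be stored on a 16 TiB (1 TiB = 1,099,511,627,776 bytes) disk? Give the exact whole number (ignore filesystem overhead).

29

Capacity: 16 TiB = 17,592,186,044,416 bytes
Per item: 605 GB = 605,000,000,000 bytes
⌊17,592,186,044,416 / 605,000,000,000⌋ = 29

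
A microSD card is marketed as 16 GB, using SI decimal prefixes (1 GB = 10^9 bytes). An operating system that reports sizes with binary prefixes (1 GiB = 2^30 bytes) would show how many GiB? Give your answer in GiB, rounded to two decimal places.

14.90 GiB

16 GB × 1,000,000,000 bytes/GB = 16,000,000,000 bytes
1 GiB = 2^30 bytes = 1,073,741,824 bytes
16,000,000,000 / 1,073,741,824 = 14.90 GiB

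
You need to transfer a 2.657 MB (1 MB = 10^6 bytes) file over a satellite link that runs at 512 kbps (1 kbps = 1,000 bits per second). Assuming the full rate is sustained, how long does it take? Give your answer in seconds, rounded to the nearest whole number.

2.657 MB = 2,657,000 bytes = 21,256,000 bits
512 kbps = 512,000 bits/s
time = 21,256,000 / 512,000 = 42 s

42 seconds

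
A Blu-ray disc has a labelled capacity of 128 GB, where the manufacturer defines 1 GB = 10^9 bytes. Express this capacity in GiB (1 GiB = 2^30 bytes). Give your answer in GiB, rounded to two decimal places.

119.21 GiB

128 GB = 128 × 10^9 bytes = 128,000,000,000 bytes
1 GiB = 1,073,741,824 bytes
128,000,000,000 / 1,073,741,824 = 119.21 GiB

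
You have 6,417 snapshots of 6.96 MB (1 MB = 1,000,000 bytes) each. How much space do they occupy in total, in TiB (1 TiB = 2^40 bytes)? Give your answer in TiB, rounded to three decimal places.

0.041 TiB

Total = 6,417 × 6.96 MB = 44662.32 MB
= 44662.32 × 1,000,000 bytes = 44,662,320,000 bytes
1 TiB = 1,099,511,627,776 bytes
44,662,320,000 / 1,099,511,627,776 = 0.041 TiB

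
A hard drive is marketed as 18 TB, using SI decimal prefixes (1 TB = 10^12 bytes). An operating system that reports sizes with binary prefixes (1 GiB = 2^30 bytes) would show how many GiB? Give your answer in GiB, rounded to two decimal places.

16,763.81 GiB

18 TB = 18 × 10^12 bytes = 18,000,000,000,000 bytes
1 GiB = 2^30 bytes = 1,073,741,824 bytes
18,000,000,000,000 / 1,073,741,824 = 16,763.81 GiB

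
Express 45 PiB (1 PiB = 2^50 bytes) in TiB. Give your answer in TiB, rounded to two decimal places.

45 PiB = 45 × 2^50 bytes = 50,665,495,807,918,080 bytes
1 TiB = 1,099,511,627,776 bytes
50,665,495,807,918,080 / 1,099,511,627,776 = 46,080.00 TiB

46,080.00 TiB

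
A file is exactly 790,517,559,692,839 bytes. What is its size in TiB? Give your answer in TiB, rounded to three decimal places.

790,517,559,692,839 bytes given.
1 TiB = 2^40 bytes = 1,099,511,627,776 bytes
790,517,559,692,839 / 1,099,511,627,776 = 718.972 TiB

718.972 TiB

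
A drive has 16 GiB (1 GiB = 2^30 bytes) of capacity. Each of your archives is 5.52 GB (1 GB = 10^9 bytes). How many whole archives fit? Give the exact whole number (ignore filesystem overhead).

3

Capacity: 16 GiB = 17,179,869,184 bytes
Per item: 5.52 GB = 5,520,000,000 bytes
⌊17,179,869,184 / 5,520,000,000⌋ = 3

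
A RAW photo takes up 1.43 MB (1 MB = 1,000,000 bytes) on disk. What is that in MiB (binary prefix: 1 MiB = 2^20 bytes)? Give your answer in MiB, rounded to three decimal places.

1.364 MiB

1.43 MB = 1.43 × 10^6 bytes = 1,430,000 bytes
1 MiB = 2^20 bytes = 1,048,576 bytes
1,430,000 / 1,048,576 = 1.364 MiB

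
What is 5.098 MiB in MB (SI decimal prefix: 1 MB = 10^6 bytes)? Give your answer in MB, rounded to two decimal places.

5.35 MB

5.098 MiB × 1,048,576 bytes/MiB = 5,345,640.448 bytes
1 MB = 1,000,000 bytes
5,345,640.448 / 1,000,000 = 5.35 MB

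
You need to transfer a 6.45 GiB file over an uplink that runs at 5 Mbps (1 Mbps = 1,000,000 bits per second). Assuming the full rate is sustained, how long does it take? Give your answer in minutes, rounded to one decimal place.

184.7 minutes

6.45 GiB = 6,925,634,764.8 bytes = 55,405,078,118.4 bits
5 Mbps = 5,000,000 bits/s
time = 55,405,078,118.4 / 5,000,000 = 11,081.02 s
11,081.02 s / 60 = 184.7 minutes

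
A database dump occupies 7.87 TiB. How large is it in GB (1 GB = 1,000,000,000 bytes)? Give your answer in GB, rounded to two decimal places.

8,653.16 GB

7.87 TiB = 7.87 × 2^40 bytes = 8,653,156,510,597.12 bytes
1 GB = 1,000,000,000 bytes
8,653,156,510,597.12 / 1,000,000,000 = 8,653.16 GB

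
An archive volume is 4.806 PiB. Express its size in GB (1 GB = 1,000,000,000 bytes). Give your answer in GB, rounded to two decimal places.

5,411,074.95 GB

4.806 PiB × 1,125,899,906,842,624 bytes/PiB = 5,411,074,952,285,650.944 bytes
1 GB = 10^9 bytes = 1,000,000,000 bytes
5,411,074,952,285,650.944 / 1,000,000,000 = 5,411,074.95 GB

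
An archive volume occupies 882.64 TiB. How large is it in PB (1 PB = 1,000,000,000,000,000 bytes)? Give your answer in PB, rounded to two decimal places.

0.97 PB

882.64 TiB = 882.64 × 2^40 bytes = 970,472,943,140,208.64 bytes
1 PB = 1,000,000,000,000,000 bytes
970,472,943,140,208.64 / 1,000,000,000,000,000 = 0.97 PB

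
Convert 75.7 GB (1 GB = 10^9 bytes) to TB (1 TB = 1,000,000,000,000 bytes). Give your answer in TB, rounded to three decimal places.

75.7 GB × 1,000,000,000 bytes/GB = 75,700,000,000 bytes
1 TB = 10^12 bytes = 1,000,000,000,000 bytes
75,700,000,000 / 1,000,000,000,000 = 0.076 TB

0.076 TB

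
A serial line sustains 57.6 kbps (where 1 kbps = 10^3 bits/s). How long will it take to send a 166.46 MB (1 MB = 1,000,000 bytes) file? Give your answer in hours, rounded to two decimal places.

6.42 hours

166.46 MB = 166,460,000 bytes = 1,331,680,000 bits
57.6 kbps = 57,600 bits/s
time = 1,331,680,000 / 57,600 = 23,119.4444 s
23,119.4444 s / 3600 = 6.42 hours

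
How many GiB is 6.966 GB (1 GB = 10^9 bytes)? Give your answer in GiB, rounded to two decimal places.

6.49 GiB

6.966 GB = 6.966 × 10^9 bytes = 6,966,000,000 bytes
1 GiB = 1,073,741,824 bytes
6,966,000,000 / 1,073,741,824 = 6.49 GiB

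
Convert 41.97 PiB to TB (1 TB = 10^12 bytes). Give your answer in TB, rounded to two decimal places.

47,254.02 TB

41.97 PiB × 1,125,899,906,842,624 bytes/PiB = 47,254,019,090,184,929.28 bytes
1 TB = 10^12 bytes = 1,000,000,000,000 bytes
47,254,019,090,184,929.28 / 1,000,000,000,000 = 47,254.02 TB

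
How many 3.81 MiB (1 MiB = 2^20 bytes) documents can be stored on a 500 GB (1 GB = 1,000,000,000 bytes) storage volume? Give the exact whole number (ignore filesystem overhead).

125,154

Capacity: 500 GB = 500,000,000,000 bytes
Per item: 3.81 MiB = 3,995,074.56 bytes
⌊500,000,000,000 / 3,995,074.56⌋ = 125,154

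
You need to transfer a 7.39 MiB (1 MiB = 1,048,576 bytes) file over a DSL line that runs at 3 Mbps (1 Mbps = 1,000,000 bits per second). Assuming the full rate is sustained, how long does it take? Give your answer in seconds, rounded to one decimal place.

7.39 MiB = 7,748,976.64 bytes = 61,991,813.12 bits
3 Mbps = 3,000,000 bits/s
time = 61,991,813.12 / 3,000,000 = 20.7 s

20.7 seconds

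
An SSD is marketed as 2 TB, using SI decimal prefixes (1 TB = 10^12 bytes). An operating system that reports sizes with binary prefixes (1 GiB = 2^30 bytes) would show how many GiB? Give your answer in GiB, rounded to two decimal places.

2 TB = 2 × 10^12 bytes = 2,000,000,000,000 bytes
1 GiB = 1,073,741,824 bytes
2,000,000,000,000 / 1,073,741,824 = 1,862.65 GiB

1,862.65 GiB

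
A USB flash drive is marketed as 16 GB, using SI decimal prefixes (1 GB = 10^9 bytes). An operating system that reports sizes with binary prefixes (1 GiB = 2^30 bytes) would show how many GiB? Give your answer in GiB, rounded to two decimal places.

14.90 GiB

16 GB × 1,000,000,000 bytes/GB = 16,000,000,000 bytes
1 GiB = 2^30 bytes = 1,073,741,824 bytes
16,000,000,000 / 1,073,741,824 = 14.90 GiB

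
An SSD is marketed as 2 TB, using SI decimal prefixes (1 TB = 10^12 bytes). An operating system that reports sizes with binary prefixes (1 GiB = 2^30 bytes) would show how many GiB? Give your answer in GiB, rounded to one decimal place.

1,862.6 GiB

2 TB × 1,000,000,000,000 bytes/TB = 2,000,000,000,000 bytes
1 GiB = 1,073,741,824 bytes
2,000,000,000,000 / 1,073,741,824 = 1,862.6 GiB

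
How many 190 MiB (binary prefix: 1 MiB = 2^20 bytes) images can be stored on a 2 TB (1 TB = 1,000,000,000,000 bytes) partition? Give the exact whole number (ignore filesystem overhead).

10,038

Capacity: 2 TB = 2,000,000,000,000 bytes
Per item: 190 MiB = 199,229,440 bytes
⌊2,000,000,000,000 / 199,229,440⌋ = 10,038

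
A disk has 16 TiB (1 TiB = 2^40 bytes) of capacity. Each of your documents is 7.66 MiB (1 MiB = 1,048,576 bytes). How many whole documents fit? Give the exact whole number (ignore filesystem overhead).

Capacity: 16 TiB = 17,592,186,044,416 bytes
Per item: 7.66 MiB = 8,032,092.16 bytes
⌊17,592,186,044,416 / 8,032,092.16⌋ = 2,190,237

2,190,237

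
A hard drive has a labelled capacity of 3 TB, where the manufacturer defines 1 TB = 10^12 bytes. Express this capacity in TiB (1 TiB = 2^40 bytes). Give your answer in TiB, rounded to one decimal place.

3 TB = 3 × 10^12 bytes = 3,000,000,000,000 bytes
1 TiB = 1,099,511,627,776 bytes
3,000,000,000,000 / 1,099,511,627,776 = 2.7 TiB

2.7 TiB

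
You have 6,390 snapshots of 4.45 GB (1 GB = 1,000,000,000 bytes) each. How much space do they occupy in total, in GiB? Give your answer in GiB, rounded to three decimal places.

26,482.623 GiB

Total = 6,390 × 4.45 GB = 28435.5 GB
= 28435.5 × 1,000,000,000 bytes = 28,435,500,000,000 bytes
1 GiB = 1,073,741,824 bytes
28,435,500,000,000 / 1,073,741,824 = 26,482.623 GiB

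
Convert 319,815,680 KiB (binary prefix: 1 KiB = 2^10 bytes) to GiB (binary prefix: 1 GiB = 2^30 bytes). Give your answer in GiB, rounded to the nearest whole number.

319,815,680 KiB = 319,815,680 × 2^10 bytes = 327,491,256,320 bytes
1 GiB = 1,073,741,824 bytes
327,491,256,320 / 1,073,741,824 = 305 GiB

305 GiB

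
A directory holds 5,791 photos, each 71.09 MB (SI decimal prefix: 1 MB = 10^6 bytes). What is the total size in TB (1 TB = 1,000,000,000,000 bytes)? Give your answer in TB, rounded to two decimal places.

0.41 TB

Total = 5,791 × 71.09 MB = 411682.19 MB
= 411682.19 × 1,000,000 bytes = 411,682,190,000 bytes
1 TB = 1,000,000,000,000 bytes
411,682,190,000 / 1,000,000,000,000 = 0.41 TB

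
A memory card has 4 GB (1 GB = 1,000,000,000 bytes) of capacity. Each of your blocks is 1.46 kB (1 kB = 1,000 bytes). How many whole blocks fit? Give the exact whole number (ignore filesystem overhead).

Capacity: 4 GB = 4,000,000,000 bytes
Per item: 1.46 kB = 1,460 bytes
⌊4,000,000,000 / 1,460⌋ = 2,739,726

2,739,726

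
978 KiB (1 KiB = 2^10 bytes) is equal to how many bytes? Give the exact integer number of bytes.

978 × 1,024 = 1,001,472 bytes  (1 KiB = 2^10 bytes)

1,001,472 bytes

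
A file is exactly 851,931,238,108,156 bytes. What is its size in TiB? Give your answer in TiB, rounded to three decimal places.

851,931,238,108,156 bytes given.
1 TiB = 1,099,511,627,776 bytes
851,931,238,108,156 / 1,099,511,627,776 = 774.827 TiB

774.827 TiB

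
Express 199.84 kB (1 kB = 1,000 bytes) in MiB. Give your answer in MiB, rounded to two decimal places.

0.19 MiB

199.84 kB = 199.84 × 10^3 bytes = 199,840 bytes
1 MiB = 2^20 bytes = 1,048,576 bytes
199,840 / 1,048,576 = 0.19 MiB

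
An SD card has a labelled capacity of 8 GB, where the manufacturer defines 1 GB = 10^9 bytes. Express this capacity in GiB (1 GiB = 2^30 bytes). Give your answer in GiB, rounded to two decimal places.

7.45 GiB

8 GB = 8 × 10^9 bytes = 8,000,000,000 bytes
1 GiB = 2^30 bytes = 1,073,741,824 bytes
8,000,000,000 / 1,073,741,824 = 7.45 GiB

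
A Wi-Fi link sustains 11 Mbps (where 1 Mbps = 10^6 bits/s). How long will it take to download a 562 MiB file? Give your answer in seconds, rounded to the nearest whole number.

562 MiB = 589,299,712 bytes = 4,714,397,696 bits
11 Mbps = 11,000,000 bits/s
time = 4,714,397,696 / 11,000,000 = 429 s

429 seconds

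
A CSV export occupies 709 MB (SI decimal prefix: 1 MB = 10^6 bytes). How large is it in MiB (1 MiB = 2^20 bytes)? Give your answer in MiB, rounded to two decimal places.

676.16 MiB

709 MB = 709 × 10^6 bytes = 709,000,000 bytes
1 MiB = 1,048,576 bytes
709,000,000 / 1,048,576 = 676.16 MiB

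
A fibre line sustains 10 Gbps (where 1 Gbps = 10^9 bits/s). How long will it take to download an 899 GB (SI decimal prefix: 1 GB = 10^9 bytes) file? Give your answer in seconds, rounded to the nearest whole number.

719 seconds

899 GB = 899,000,000,000 bytes = 7,192,000,000,000 bits
10 Gbps = 10,000,000,000 bits/s
time = 7,192,000,000,000 / 10,000,000,000 = 719 s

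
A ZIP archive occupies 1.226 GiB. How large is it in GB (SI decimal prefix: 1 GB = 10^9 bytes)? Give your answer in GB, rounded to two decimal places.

1.226 GiB × 1,073,741,824 bytes/GiB = 1,316,407,476.224 bytes
1 GB = 10^9 bytes = 1,000,000,000 bytes
1,316,407,476.224 / 1,000,000,000 = 1.32 GB

1.32 GB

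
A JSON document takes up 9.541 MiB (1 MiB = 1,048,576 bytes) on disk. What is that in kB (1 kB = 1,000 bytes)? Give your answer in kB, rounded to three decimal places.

10,004.464 kB

9.541 MiB = 9.541 × 2^20 bytes = 10,004,463.616 bytes
1 kB = 1,000 bytes
10,004,463.616 / 1,000 = 10,004.464 kB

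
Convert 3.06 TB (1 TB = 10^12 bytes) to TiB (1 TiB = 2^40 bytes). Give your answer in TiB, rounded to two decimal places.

2.78 TiB

3.06 TB × 1,000,000,000,000 bytes/TB = 3,060,000,000,000 bytes
1 TiB = 1,099,511,627,776 bytes
3,060,000,000,000 / 1,099,511,627,776 = 2.78 TiB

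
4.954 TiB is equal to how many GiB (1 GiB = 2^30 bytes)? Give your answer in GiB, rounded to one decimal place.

5,072.9 GiB

4.954 TiB × 1,099,511,627,776 bytes/TiB = 5,446,980,604,002.304 bytes
1 GiB = 2^30 bytes = 1,073,741,824 bytes
5,446,980,604,002.304 / 1,073,741,824 = 5,072.9 GiB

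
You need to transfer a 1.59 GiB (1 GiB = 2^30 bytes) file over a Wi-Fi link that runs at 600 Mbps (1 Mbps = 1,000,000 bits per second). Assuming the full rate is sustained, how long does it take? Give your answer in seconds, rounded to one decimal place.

22.8 seconds

1.59 GiB = 1,707,249,500.16 bytes = 13,657,996,001.28 bits
600 Mbps = 600,000,000 bits/s
time = 13,657,996,001.28 / 600,000,000 = 22.8 s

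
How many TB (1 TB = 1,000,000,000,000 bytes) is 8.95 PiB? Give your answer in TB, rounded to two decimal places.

8.95 PiB × 1,125,899,906,842,624 bytes/PiB = 10,076,804,166,241,484.8 bytes
1 TB = 1,000,000,000,000 bytes
10,076,804,166,241,484.8 / 1,000,000,000,000 = 10,076.80 TB

10,076.80 TB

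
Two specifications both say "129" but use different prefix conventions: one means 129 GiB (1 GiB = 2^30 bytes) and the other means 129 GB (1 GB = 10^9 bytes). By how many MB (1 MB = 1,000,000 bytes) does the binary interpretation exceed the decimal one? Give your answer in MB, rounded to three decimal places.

129 GiB = 129 × 1,073,741,824 = 138,512,695,296 bytes
129 GB = 129 × 1,000,000,000 = 129,000,000,000 bytes
difference = 9,512,695,296 bytes
9,512,695,296 / 1,000,000 = 9,512.695 MB

9,512.695 MB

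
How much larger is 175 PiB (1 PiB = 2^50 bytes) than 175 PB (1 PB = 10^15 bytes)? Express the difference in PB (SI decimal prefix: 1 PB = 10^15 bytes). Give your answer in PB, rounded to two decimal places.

175 PiB = 175 × 1,125,899,906,842,624 = 197,032,483,697,459,200 bytes
175 PB = 175 × 1,000,000,000,000,000 = 175,000,000,000,000,000 bytes
difference = 22,032,483,697,459,200 bytes
22,032,483,697,459,200 / 1,000,000,000,000,000 = 22.03 PB

22.03 PB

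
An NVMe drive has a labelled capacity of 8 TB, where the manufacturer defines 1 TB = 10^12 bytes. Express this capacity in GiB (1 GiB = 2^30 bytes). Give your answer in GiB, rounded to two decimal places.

8 TB × 1,000,000,000,000 bytes/TB = 8,000,000,000,000 bytes
1 GiB = 1,073,741,824 bytes
8,000,000,000,000 / 1,073,741,824 = 7,450.58 GiB

7,450.58 GiB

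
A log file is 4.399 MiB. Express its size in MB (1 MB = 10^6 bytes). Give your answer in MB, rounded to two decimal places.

4.399 MiB = 4.399 × 2^20 bytes = 4,612,685.824 bytes
1 MB = 10^6 bytes = 1,000,000 bytes
4,612,685.824 / 1,000,000 = 4.61 MB

4.61 MB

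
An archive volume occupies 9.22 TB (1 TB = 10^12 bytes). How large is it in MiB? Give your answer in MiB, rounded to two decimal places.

8,792,877.20 MiB

9.22 TB = 9.22 × 10^12 bytes = 9,220,000,000,000 bytes
1 MiB = 2^20 bytes = 1,048,576 bytes
9,220,000,000,000 / 1,048,576 = 8,792,877.20 MiB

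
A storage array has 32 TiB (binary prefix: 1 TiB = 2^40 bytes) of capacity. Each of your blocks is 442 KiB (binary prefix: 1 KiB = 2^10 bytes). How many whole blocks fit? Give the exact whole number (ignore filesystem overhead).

77,736,964

Capacity: 32 TiB = 35,184,372,088,832 bytes
Per item: 442 KiB = 452,608 bytes
⌊35,184,372,088,832 / 452,608⌋ = 77,736,964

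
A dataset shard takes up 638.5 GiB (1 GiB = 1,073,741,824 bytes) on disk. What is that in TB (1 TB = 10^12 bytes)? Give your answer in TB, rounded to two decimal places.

0.69 TB

638.5 GiB × 1,073,741,824 bytes/GiB = 685,584,154,624 bytes
1 TB = 1,000,000,000,000 bytes
685,584,154,624 / 1,000,000,000,000 = 0.69 TB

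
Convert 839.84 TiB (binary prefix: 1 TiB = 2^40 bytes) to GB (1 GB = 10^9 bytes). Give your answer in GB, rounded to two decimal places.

839.84 TiB = 839.84 × 2^40 bytes = 923,413,845,471,395.84 bytes
1 GB = 1,000,000,000 bytes
923,413,845,471,395.84 / 1,000,000,000 = 923,413.85 GB

923,413.85 GB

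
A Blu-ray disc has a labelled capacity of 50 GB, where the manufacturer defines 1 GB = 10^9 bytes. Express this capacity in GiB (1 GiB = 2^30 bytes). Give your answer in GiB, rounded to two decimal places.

46.57 GiB

50 GB = 50 × 10^9 bytes = 50,000,000,000 bytes
1 GiB = 2^30 bytes = 1,073,741,824 bytes
50,000,000,000 / 1,073,741,824 = 46.57 GiB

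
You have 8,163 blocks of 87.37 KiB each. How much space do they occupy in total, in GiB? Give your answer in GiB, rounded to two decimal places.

Total = 8,163 × 87.37 KiB = 713201.31 KiB
= 713201.31 × 1,024 bytes = 730,318,141.44 bytes
1 GiB = 1,073,741,824 bytes
730,318,141.44 / 1,073,741,824 = 0.68 GiB

0.68 GiB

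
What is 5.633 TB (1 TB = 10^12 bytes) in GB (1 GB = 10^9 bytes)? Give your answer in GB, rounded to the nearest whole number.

5,633 GB

5.633 TB × 1,000,000,000,000 bytes/TB = 5,633,000,000,000 bytes
1 GB = 1,000,000,000 bytes
5,633,000,000,000 / 1,000,000,000 = 5,633 GB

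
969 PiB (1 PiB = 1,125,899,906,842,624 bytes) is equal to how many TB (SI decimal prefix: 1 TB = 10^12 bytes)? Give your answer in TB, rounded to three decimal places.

969 PiB = 969 × 2^50 bytes = 1,090,997,009,730,502,656 bytes
1 TB = 1,000,000,000,000 bytes
1,090,997,009,730,502,656 / 1,000,000,000,000 = 1,090,997.010 TB

1,090,997.010 TB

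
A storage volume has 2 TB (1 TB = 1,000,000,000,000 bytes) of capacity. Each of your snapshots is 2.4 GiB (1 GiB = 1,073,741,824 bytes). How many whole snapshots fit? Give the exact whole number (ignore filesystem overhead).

Capacity: 2 TB = 2,000,000,000,000 bytes
Per item: 2.4 GiB = 2,576,980,377.6 bytes
⌊2,000,000,000,000 / 2,576,980,377.6⌋ = 776

776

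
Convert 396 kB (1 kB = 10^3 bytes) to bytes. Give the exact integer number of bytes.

396,000 bytes

396 × 1,000 = 396,000 bytes  (1 kB = 10^3 bytes)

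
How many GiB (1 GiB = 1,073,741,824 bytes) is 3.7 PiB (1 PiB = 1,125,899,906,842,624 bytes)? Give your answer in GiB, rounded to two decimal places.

3.7 PiB × 1,125,899,906,842,624 bytes/PiB = 4,165,829,655,317,708.8 bytes
1 GiB = 2^30 bytes = 1,073,741,824 bytes
4,165,829,655,317,708.8 / 1,073,741,824 = 3,879,731.20 GiB

3,879,731.20 GiB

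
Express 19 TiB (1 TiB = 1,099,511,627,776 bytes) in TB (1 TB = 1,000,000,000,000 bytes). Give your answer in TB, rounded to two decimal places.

20.89 TB

19 TiB = 19 × 2^40 bytes = 20,890,720,927,744 bytes
1 TB = 1,000,000,000,000 bytes
20,890,720,927,744 / 1,000,000,000,000 = 20.89 TB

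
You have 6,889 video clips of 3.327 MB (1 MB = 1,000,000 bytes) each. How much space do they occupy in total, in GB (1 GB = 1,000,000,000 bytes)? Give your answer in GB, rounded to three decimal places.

Total = 6,889 × 3.327 MB = 22919.703 MB
= 22919.703 × 1,000,000 bytes = 22,919,703,000 bytes
1 GB = 1,000,000,000 bytes
22,919,703,000 / 1,000,000,000 = 22.920 GB

22.920 GB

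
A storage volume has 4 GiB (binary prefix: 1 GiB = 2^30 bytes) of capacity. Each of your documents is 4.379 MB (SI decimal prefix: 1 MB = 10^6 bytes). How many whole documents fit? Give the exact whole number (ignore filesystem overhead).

980

Capacity: 4 GiB = 4,294,967,296 bytes
Per item: 4.379 MB = 4,379,000 bytes
⌊4,294,967,296 / 4,379,000⌋ = 980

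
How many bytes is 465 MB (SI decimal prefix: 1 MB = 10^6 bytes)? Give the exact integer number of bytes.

465 × 1,000,000 = 465,000,000 bytes

465,000,000 bytes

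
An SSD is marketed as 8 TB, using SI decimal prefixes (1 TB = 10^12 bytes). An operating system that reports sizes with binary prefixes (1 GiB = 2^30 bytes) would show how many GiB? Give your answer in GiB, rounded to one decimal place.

8 TB = 8 × 10^12 bytes = 8,000,000,000,000 bytes
1 GiB = 1,073,741,824 bytes
8,000,000,000,000 / 1,073,741,824 = 7,450.6 GiB

7,450.6 GiB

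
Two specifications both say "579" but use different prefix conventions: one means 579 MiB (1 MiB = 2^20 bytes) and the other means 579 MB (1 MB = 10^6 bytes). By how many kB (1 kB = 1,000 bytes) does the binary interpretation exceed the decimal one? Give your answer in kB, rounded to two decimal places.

28,125.50 kB

579 MiB = 579 × 1,048,576 = 607,125,504 bytes
579 MB = 579 × 1,000,000 = 579,000,000 bytes
difference = 28,125,504 bytes
28,125,504 / 1,000 = 28,125.50 kB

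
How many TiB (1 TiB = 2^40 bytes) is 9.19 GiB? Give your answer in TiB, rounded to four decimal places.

0.0090 TiB

9.19 GiB = 9.19 × 2^30 bytes = 9,867,687,362.56 bytes
1 TiB = 1,099,511,627,776 bytes
9,867,687,362.56 / 1,099,511,627,776 = 0.0090 TiB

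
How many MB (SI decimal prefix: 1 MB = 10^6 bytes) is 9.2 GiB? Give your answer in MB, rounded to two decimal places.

9.2 GiB = 9.2 × 2^30 bytes = 9,878,424,780.8 bytes
1 MB = 1,000,000 bytes
9,878,424,780.8 / 1,000,000 = 9,878.42 MB

9,878.42 MB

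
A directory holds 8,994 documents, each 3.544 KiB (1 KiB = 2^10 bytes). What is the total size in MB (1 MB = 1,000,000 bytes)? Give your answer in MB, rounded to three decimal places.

32.640 MB

Total = 8,994 × 3.544 KiB = 31874.736 KiB
= 31874.736 × 1,024 bytes = 32,639,729.664 bytes
1 MB = 1,000,000 bytes
32,639,729.664 / 1,000,000 = 32.640 MB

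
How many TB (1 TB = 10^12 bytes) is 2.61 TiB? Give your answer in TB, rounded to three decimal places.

2.870 TB

2.61 TiB = 2.61 × 2^40 bytes = 2,869,725,348,495.36 bytes
1 TB = 1,000,000,000,000 bytes
2,869,725,348,495.36 / 1,000,000,000,000 = 2.870 TB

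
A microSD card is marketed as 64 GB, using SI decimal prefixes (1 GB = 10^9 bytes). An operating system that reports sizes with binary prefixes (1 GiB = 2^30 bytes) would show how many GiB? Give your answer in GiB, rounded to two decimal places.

59.60 GiB

64 GB × 1,000,000,000 bytes/GB = 64,000,000,000 bytes
1 GiB = 2^30 bytes = 1,073,741,824 bytes
64,000,000,000 / 1,073,741,824 = 59.60 GiB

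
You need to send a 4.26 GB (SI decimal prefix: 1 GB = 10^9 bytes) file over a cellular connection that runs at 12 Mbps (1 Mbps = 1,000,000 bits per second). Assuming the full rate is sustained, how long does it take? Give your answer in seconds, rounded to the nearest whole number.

4.26 GB = 4,260,000,000 bytes = 34,080,000,000 bits
12 Mbps = 12,000,000 bits/s
time = 34,080,000,000 / 12,000,000 = 2,840 s

2,840 seconds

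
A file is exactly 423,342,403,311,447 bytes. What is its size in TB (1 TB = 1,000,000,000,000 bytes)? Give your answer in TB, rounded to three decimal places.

423.342 TB

423,342,403,311,447 bytes given.
1 TB = 10^12 bytes = 1,000,000,000,000 bytes
423,342,403,311,447 / 1,000,000,000,000 = 423.342 TB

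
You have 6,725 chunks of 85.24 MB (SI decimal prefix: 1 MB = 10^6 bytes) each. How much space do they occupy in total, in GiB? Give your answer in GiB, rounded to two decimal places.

533.87 GiB

Total = 6,725 × 85.24 MB = 573,239 MB
= 573,239 × 1,000,000 bytes = 573,239,000,000 bytes
1 GiB = 1,073,741,824 bytes
573,239,000,000 / 1,073,741,824 = 533.87 GiB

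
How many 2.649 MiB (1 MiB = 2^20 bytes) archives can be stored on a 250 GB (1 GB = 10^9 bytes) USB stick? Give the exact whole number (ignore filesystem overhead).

90,003

Capacity: 250 GB = 250,000,000,000 bytes
Per item: 2.649 MiB = 2,777,677.824 bytes
⌊250,000,000,000 / 2,777,677.824⌋ = 90,003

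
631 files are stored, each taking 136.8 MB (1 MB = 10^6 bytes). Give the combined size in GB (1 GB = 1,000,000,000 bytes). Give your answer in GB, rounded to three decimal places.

86.321 GB

Total = 631 × 136.8 MB = 86320.8 MB
= 86320.8 × 1,000,000 bytes = 86,320,800,000 bytes
1 GB = 1,000,000,000 bytes
86,320,800,000 / 1,000,000,000 = 86.321 GB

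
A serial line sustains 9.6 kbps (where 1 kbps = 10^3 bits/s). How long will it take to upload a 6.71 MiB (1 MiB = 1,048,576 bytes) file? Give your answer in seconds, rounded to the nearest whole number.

5,863 seconds

6.71 MiB = 7,035,944.96 bytes = 56,287,559.68 bits
9.6 kbps = 9,600 bits/s
time = 56,287,559.68 / 9,600 = 5,863 s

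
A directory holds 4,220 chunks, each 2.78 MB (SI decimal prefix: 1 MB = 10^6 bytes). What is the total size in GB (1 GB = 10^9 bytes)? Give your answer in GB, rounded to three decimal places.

11.732 GB

Total = 4,220 × 2.78 MB = 11731.6 MB
= 11731.6 × 1,000,000 bytes = 11,731,600,000 bytes
1 GB = 1,000,000,000 bytes
11,731,600,000 / 1,000,000,000 = 11.732 GB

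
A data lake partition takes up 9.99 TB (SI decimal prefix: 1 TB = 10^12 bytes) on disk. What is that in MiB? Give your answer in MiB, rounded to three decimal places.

9,527,206.421 MiB

9.99 TB = 9.99 × 10^12 bytes = 9,990,000,000,000 bytes
1 MiB = 2^20 bytes = 1,048,576 bytes
9,990,000,000,000 / 1,048,576 = 9,527,206.421 MiB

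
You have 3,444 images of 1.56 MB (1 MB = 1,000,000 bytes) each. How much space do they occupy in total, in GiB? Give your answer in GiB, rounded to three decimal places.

5.004 GiB

Total = 3,444 × 1.56 MB = 5372.64 MB
= 5372.64 × 1,000,000 bytes = 5,372,640,000 bytes
1 GiB = 1,073,741,824 bytes
5,372,640,000 / 1,073,741,824 = 5.004 GiB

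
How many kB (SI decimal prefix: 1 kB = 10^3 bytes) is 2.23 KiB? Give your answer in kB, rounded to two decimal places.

2.23 KiB = 2.23 × 2^10 bytes = 2,283.52 bytes
1 kB = 10^3 bytes = 1,000 bytes
2,283.52 / 1,000 = 2.28 kB

2.28 kB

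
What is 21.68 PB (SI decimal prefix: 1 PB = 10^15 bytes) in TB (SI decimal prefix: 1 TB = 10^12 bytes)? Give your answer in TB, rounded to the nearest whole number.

21,680 TB

21.68 PB = 21.68 × 10^15 bytes = 21,680,000,000,000,000 bytes
1 TB = 10^12 bytes = 1,000,000,000,000 bytes
21,680,000,000,000,000 / 1,000,000,000,000 = 21,680 TB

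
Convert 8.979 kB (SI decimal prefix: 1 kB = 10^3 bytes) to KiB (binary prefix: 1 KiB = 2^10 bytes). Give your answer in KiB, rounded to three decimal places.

8.979 kB = 8.979 × 10^3 bytes = 8,979 bytes
1 KiB = 1,024 bytes
8,979 / 1,024 = 8.769 KiB

8.769 KiB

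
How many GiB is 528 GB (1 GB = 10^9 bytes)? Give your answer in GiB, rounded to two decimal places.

491.74 GiB

528 GB = 528 × 10^9 bytes = 528,000,000,000 bytes
1 GiB = 2^30 bytes = 1,073,741,824 bytes
528,000,000,000 / 1,073,741,824 = 491.74 GiB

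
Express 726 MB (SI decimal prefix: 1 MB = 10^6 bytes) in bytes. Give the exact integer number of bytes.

726,000,000 bytes

726 × 1,000,000 = 726,000,000 bytes  (1 MB = 10^6 bytes)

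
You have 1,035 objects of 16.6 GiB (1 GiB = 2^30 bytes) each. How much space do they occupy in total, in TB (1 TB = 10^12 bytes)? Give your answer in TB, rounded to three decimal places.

Total = 1,035 × 16.6 GiB = 17,181 GiB
= 17,181 × 1,073,741,824 bytes = 18,447,958,278,144 bytes
1 TB = 1,000,000,000,000 bytes
18,447,958,278,144 / 1,000,000,000,000 = 18.448 TB

18.448 TB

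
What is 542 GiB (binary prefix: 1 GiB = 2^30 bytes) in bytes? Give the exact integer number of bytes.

581,968,068,608 bytes

542 × 1,073,741,824 = 581,968,068,608 bytes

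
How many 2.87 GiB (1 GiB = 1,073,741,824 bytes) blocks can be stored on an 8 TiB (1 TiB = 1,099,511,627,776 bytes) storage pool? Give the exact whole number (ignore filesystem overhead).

Capacity: 8 TiB = 8,796,093,022,208 bytes
Per item: 2.87 GiB = 3,081,639,034.88 bytes
⌊8,796,093,022,208 / 3,081,639,034.88⌋ = 2,854

2,854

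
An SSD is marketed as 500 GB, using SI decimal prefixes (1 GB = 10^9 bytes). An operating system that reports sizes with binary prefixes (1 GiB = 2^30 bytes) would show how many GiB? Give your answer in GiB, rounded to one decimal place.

465.7 GiB

500 GB = 500 × 10^9 bytes = 500,000,000,000 bytes
1 GiB = 2^30 bytes = 1,073,741,824 bytes
500,000,000,000 / 1,073,741,824 = 465.7 GiB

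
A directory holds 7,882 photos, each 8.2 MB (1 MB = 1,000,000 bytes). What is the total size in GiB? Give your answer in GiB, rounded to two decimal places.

Total = 7,882 × 8.2 MB = 64632.4 MB
= 64632.4 × 1,000,000 bytes = 64,632,400,000 bytes
1 GiB = 1,073,741,824 bytes
64,632,400,000 / 1,073,741,824 = 60.19 GiB

60.19 GiB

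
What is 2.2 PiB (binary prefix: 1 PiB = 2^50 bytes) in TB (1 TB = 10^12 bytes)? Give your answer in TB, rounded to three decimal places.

2.2 PiB × 1,125,899,906,842,624 bytes/PiB = 2,476,979,795,053,772.8 bytes
1 TB = 10^12 bytes = 1,000,000,000,000 bytes
2,476,979,795,053,772.8 / 1,000,000,000,000 = 2,476.980 TB

2,476.980 TB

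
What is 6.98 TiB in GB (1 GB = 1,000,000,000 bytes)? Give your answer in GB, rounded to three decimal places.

6.98 TiB = 6.98 × 2^40 bytes = 7,674,591,161,876.48 bytes
1 GB = 10^9 bytes = 1,000,000,000 bytes
7,674,591,161,876.48 / 1,000,000,000 = 7,674.591 GB

7,674.591 GB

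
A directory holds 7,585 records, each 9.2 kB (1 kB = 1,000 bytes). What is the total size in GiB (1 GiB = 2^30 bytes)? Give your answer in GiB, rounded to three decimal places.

Total = 7,585 × 9.2 kB = 69,782 kB
= 69,782 × 1,000 bytes = 69,782,000 bytes
1 GiB = 1,073,741,824 bytes
69,782,000 / 1,073,741,824 = 0.065 GiB

0.065 GiB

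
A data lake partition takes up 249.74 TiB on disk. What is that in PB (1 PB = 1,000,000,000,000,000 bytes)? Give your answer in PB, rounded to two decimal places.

0.27 PB

249.74 TiB × 1,099,511,627,776 bytes/TiB = 274,592,033,920,778.24 bytes
1 PB = 10^15 bytes = 1,000,000,000,000,000 bytes
274,592,033,920,778.24 / 1,000,000,000,000,000 = 0.27 PB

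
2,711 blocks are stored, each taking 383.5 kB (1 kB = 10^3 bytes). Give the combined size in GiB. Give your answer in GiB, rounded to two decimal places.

0.97 GiB

Total = 2,711 × 383.5 kB = 1039668.5 kB
= 1039668.5 × 1,000 bytes = 1,039,668,500 bytes
1 GiB = 1,073,741,824 bytes
1,039,668,500 / 1,073,741,824 = 0.97 GiB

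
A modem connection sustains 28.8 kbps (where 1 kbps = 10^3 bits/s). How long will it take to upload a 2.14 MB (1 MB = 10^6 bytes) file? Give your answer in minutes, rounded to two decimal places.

2.14 MB = 2,140,000 bytes = 17,120,000 bits
28.8 kbps = 28,800 bits/s
time = 17,120,000 / 28,800 = 594.444 s
594.444 s / 60 = 9.91 minutes

9.91 minutes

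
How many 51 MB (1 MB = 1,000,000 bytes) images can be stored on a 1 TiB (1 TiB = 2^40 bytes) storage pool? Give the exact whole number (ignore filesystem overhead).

Capacity: 1 TiB = 1,099,511,627,776 bytes
Per item: 51 MB = 51,000,000 bytes
⌊1,099,511,627,776 / 51,000,000⌋ = 21,559

21,559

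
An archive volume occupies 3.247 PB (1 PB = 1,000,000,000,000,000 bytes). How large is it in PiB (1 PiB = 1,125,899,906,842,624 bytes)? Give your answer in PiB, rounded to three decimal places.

3.247 PB = 3.247 × 10^15 bytes = 3,247,000,000,000,000 bytes
1 PiB = 2^50 bytes = 1,125,899,906,842,624 bytes
3,247,000,000,000,000 / 1,125,899,906,842,624 = 2.884 PiB

2.884 PiB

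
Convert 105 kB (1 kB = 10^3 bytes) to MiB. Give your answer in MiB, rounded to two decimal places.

0.10 MiB

105 kB = 105 × 10^3 bytes = 105,000 bytes
1 MiB = 1,048,576 bytes
105,000 / 1,048,576 = 0.10 MiB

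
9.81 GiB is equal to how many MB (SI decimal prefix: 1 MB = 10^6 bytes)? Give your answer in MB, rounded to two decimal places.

9.81 GiB = 9.81 × 2^30 bytes = 10,533,407,293.44 bytes
1 MB = 10^6 bytes = 1,000,000 bytes
10,533,407,293.44 / 1,000,000 = 10,533.41 MB

10,533.41 MB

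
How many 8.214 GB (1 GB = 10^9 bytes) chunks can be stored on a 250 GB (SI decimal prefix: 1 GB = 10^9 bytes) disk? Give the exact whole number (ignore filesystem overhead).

Capacity: 250 GB = 250,000,000,000 bytes
Per item: 8.214 GB = 8,214,000,000 bytes
⌊250,000,000,000 / 8,214,000,000⌋ = 30

30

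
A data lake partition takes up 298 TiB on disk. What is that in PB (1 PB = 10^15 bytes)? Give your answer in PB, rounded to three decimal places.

0.328 PB

298 TiB × 1,099,511,627,776 bytes/TiB = 327,654,465,077,248 bytes
1 PB = 10^15 bytes = 1,000,000,000,000,000 bytes
327,654,465,077,248 / 1,000,000,000,000,000 = 0.328 PB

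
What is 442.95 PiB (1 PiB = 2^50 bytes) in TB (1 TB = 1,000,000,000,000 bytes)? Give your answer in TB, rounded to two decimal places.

442.95 PiB × 1,125,899,906,842,624 bytes/PiB = 498,717,363,735,940,300.8 bytes
1 TB = 10^12 bytes = 1,000,000,000,000 bytes
498,717,363,735,940,300.8 / 1,000,000,000,000 = 498,717.36 TB

498,717.36 TB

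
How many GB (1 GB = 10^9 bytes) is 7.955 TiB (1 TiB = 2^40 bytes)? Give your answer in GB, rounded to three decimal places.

8,746.615 GB

7.955 TiB = 7.955 × 2^40 bytes = 8,746,614,998,958.08 bytes
1 GB = 1,000,000,000 bytes
8,746,614,998,958.08 / 1,000,000,000 = 8,746.615 GB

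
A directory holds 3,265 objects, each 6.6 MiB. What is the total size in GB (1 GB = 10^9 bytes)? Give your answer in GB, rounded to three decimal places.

22.596 GB

Total = 3,265 × 6.6 MiB = 21,549 MiB
= 21,549 × 1,048,576 bytes = 22,595,764,224 bytes
1 GB = 1,000,000,000 bytes
22,595,764,224 / 1,000,000,000 = 22.596 GB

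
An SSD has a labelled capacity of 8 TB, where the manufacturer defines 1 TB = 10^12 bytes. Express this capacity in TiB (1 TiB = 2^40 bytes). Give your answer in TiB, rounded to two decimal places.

8 TB = 8 × 10^12 bytes = 8,000,000,000,000 bytes
1 TiB = 2^40 bytes = 1,099,511,627,776 bytes
8,000,000,000,000 / 1,099,511,627,776 = 7.28 TiB

7.28 TiB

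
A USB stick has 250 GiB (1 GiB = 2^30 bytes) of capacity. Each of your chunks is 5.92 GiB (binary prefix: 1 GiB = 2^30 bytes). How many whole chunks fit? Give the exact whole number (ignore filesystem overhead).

42

Capacity: 250 GiB = 268,435,456,000 bytes
Per item: 5.92 GiB = 6,356,551,598.08 bytes
⌊268,435,456,000 / 6,356,551,598.08⌋ = 42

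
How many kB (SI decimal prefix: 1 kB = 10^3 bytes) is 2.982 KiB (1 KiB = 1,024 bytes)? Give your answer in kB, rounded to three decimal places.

2.982 KiB = 2.982 × 2^10 bytes = 3,053.568 bytes
1 kB = 10^3 bytes = 1,000 bytes
3,053.568 / 1,000 = 3.054 kB

3.054 kB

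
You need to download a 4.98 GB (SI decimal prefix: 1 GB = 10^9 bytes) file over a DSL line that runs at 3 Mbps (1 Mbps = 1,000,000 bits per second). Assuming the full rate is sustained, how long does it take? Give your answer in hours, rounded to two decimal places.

4.98 GB = 4,980,000,000 bytes = 39,840,000,000 bits
3 Mbps = 3,000,000 bits/s
time = 39,840,000,000 / 3,000,000 = 13,280.0000 s
13,280.0000 s / 3600 = 3.69 hours

3.69 hours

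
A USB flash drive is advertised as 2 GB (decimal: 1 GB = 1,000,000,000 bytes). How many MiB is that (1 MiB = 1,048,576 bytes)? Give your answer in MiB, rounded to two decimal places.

1,907.35 MiB

2 GB = 2 × 10^9 bytes = 2,000,000,000 bytes
1 MiB = 1,048,576 bytes
2,000,000,000 / 1,048,576 = 1,907.35 MiB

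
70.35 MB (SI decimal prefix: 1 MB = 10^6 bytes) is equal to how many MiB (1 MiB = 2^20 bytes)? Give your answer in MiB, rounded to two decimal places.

70.35 MB = 70.35 × 10^6 bytes = 70,350,000 bytes
1 MiB = 1,048,576 bytes
70,350,000 / 1,048,576 = 67.09 MiB

67.09 MiB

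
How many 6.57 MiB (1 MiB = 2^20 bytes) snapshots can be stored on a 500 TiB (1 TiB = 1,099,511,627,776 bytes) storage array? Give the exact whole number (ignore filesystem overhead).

Capacity: 500 TiB = 549,755,813,888,000 bytes
Per item: 6.57 MiB = 6,889,144.32 bytes
⌊549,755,813,888,000 / 6,889,144.32⌋ = 79,800,304

79,800,304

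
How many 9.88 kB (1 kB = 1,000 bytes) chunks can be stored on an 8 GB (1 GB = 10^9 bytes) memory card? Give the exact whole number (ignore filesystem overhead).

809,716

Capacity: 8 GB = 8,000,000,000 bytes
Per item: 9.88 kB = 9,880 bytes
⌊8,000,000,000 / 9,880⌋ = 809,716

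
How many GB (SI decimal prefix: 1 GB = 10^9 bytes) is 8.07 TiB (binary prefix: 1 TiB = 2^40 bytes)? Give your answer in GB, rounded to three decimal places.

8.07 TiB = 8.07 × 2^40 bytes = 8,873,058,836,152.32 bytes
1 GB = 1,000,000,000 bytes
8,873,058,836,152.32 / 1,000,000,000 = 8,873.059 GB

8,873.059 GB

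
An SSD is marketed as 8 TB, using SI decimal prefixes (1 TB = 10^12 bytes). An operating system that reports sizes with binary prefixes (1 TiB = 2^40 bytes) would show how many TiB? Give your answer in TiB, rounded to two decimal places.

7.28 TiB

8 TB × 1,000,000,000,000 bytes/TB = 8,000,000,000,000 bytes
1 TiB = 1,099,511,627,776 bytes
8,000,000,000,000 / 1,099,511,627,776 = 7.28 TiB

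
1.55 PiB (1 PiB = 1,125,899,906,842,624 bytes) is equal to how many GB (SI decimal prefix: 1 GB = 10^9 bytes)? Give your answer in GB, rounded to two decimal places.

1,745,144.86 GB

1.55 PiB = 1.55 × 2^50 bytes = 1,745,144,855,606,067.2 bytes
1 GB = 10^9 bytes = 1,000,000,000 bytes
1,745,144,855,606,067.2 / 1,000,000,000 = 1,745,144.86 GB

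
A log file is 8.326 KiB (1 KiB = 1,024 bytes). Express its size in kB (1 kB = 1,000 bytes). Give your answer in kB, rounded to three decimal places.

8.326 KiB × 1,024 bytes/KiB = 8,525.824 bytes
1 kB = 1,000 bytes
8,525.824 / 1,000 = 8.526 kB

8.526 kB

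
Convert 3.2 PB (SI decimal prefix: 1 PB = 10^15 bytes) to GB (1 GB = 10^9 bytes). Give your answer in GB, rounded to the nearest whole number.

3,200,000 GB

3.2 PB × 1,000,000,000,000,000 bytes/PB = 3,200,000,000,000,000 bytes
1 GB = 1,000,000,000 bytes
3,200,000,000,000,000 / 1,000,000,000 = 3,200,000 GB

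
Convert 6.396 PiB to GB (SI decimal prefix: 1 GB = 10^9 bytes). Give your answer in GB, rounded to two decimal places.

6.396 PiB × 1,125,899,906,842,624 bytes/PiB = 7,201,255,804,165,423.104 bytes
1 GB = 10^9 bytes = 1,000,000,000 bytes
7,201,255,804,165,423.104 / 1,000,000,000 = 7,201,255.80 GB

7,201,255.80 GB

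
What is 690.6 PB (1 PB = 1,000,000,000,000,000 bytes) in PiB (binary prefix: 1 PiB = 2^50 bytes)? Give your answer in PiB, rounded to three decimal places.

690.6 PB = 690.6 × 10^15 bytes = 690,600,000,000,000,000 bytes
1 PiB = 1,125,899,906,842,624 bytes
690,600,000,000,000,000 / 1,125,899,906,842,624 = 613.376 PiB

613.376 PiB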